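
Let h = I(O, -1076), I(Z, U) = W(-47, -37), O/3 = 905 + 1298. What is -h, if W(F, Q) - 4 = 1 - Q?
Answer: -42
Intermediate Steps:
W(F, Q) = 5 - Q (W(F, Q) = 4 + (1 - Q) = 5 - Q)
O = 6609 (O = 3*(905 + 1298) = 3*2203 = 6609)
I(Z, U) = 42 (I(Z, U) = 5 - 1*(-37) = 5 + 37 = 42)
h = 42
-h = -1*42 = -42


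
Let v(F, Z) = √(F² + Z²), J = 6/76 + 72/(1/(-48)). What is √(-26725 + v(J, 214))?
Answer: √(-38590900 + 38*√17312385049)/38 ≈ 152.52*I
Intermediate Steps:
J = -131325/38 (J = 6*(1/76) + 72/(-1/48) = 3/38 + 72*(-48) = 3/38 - 3456 = -131325/38 ≈ -3455.9)
√(-26725 + v(J, 214)) = √(-26725 + √((-131325/38)² + 214²)) = √(-26725 + √(17246255625/1444 + 45796)) = √(-26725 + √(17312385049/1444)) = √(-26725 + √17312385049/38)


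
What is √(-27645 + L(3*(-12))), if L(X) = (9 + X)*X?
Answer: I*√26673 ≈ 163.32*I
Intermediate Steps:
L(X) = X*(9 + X)
√(-27645 + L(3*(-12))) = √(-27645 + (3*(-12))*(9 + 3*(-12))) = √(-27645 - 36*(9 - 36)) = √(-27645 - 36*(-27)) = √(-27645 + 972) = √(-26673) = I*√26673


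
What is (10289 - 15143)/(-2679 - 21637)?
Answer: 2427/12158 ≈ 0.19962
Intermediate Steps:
(10289 - 15143)/(-2679 - 21637) = -4854/(-24316) = -4854*(-1/24316) = 2427/12158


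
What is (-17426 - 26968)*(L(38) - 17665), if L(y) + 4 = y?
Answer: 782710614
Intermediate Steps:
L(y) = -4 + y
(-17426 - 26968)*(L(38) - 17665) = (-17426 - 26968)*((-4 + 38) - 17665) = -44394*(34 - 17665) = -44394*(-17631) = 782710614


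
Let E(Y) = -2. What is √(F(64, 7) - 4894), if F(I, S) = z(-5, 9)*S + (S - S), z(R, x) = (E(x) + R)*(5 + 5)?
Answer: 2*I*√1346 ≈ 73.376*I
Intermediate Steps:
z(R, x) = -20 + 10*R (z(R, x) = (-2 + R)*(5 + 5) = (-2 + R)*10 = -20 + 10*R)
F(I, S) = -70*S (F(I, S) = (-20 + 10*(-5))*S + (S - S) = (-20 - 50)*S + 0 = -70*S + 0 = -70*S)
√(F(64, 7) - 4894) = √(-70*7 - 4894) = √(-490 - 4894) = √(-5384) = 2*I*√1346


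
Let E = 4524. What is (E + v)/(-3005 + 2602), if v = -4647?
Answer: 123/403 ≈ 0.30521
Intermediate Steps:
(E + v)/(-3005 + 2602) = (4524 - 4647)/(-3005 + 2602) = -123/(-403) = -123*(-1/403) = 123/403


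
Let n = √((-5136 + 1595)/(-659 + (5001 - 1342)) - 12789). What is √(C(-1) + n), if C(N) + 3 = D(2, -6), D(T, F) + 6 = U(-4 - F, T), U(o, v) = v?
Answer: √(-6300 + 3*I*√1151116230)/30 ≈ 7.2907 + 7.756*I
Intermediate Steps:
D(T, F) = -6 + T
C(N) = -7 (C(N) = -3 + (-6 + 2) = -3 - 4 = -7)
n = I*√1151116230/300 (n = √(-3541/(-659 + 3659) - 12789) = √(-3541/3000 - 12789) = √(-38370541/3000) = I*√1151116230/300 ≈ 113.09*I)
√(C(-1) + n) = √(-7 + I*√1151116230/300)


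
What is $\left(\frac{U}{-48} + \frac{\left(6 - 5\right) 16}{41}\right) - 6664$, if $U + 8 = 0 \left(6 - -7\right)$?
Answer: $- \frac{1639207}{246} \approx -6663.4$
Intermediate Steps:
$U = -8$ ($U = -8 + 0 \left(6 - -7\right) = -8 + 0 \left(6 + 7\right) = -8 + 0 \cdot 13 = -8 + 0 = -8$)
$\left(\frac{U}{-48} + \frac{\left(6 - 5\right) 16}{41}\right) - 6664 = \left(- \frac{8}{-48} + \frac{\left(6 - 5\right) 16}{41}\right) - 6664 = \left(\left(-8\right) \left(- \frac{1}{48}\right) + \left(6 - 5\right) 16 \cdot \frac{1}{41}\right) - 6664 = \left(\frac{1}{6} + 1 \cdot 16 \cdot \frac{1}{41}\right) - 6664 = \left(\frac{1}{6} + 16 \cdot \frac{1}{41}\right) - 6664 = \left(\frac{1}{6} + \frac{16}{41}\right) - 6664 = \frac{137}{246} - 6664 = - \frac{1639207}{246}$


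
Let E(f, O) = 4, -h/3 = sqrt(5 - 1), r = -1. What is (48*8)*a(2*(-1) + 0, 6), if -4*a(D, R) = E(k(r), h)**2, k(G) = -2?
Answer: -1536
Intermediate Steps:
h = -6 (h = -3*sqrt(5 - 1) = -3*sqrt(4) = -3*2 = -6)
a(D, R) = -4 (a(D, R) = -1/4*4**2 = -1/4*16 = -4)
(48*8)*a(2*(-1) + 0, 6) = (48*8)*(-4) = 384*(-4) = -1536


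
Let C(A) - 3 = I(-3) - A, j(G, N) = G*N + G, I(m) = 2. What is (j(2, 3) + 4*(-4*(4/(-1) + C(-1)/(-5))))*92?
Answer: 41952/5 ≈ 8390.4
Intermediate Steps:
j(G, N) = G + G*N
C(A) = 5 - A (C(A) = 3 + (2 - A) = 5 - A)
(j(2, 3) + 4*(-4*(4/(-1) + C(-1)/(-5))))*92 = (2*(1 + 3) + 4*(-4*(4/(-1) + (5 - 1*(-1))/(-5))))*92 = (2*4 + 4*(-4*(4*(-1) + (5 + 1)*(-⅕))))*92 = (8 + 4*(-4*(-4 + 6*(-⅕))))*92 = (8 + 4*(-4*(-4 - 6/5)))*92 = (8 + 4*(-4*(-26/5)))*92 = (8 + 4*(104/5))*92 = (8 + 416/5)*92 = (456/5)*92 = 41952/5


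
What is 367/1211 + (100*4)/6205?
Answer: 552327/1502851 ≈ 0.36752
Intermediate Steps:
367/1211 + (100*4)/6205 = 367*(1/1211) + 400*(1/6205) = 367/1211 + 80/1241 = 552327/1502851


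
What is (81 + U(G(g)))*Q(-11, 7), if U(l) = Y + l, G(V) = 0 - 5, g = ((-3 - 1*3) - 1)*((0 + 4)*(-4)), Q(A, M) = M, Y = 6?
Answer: 574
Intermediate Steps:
g = 112 (g = ((-3 - 3) - 1)*(4*(-4)) = (-6 - 1)*(-16) = -7*(-16) = 112)
G(V) = -5
U(l) = 6 + l
(81 + U(G(g)))*Q(-11, 7) = (81 + (6 - 5))*7 = (81 + 1)*7 = 82*7 = 574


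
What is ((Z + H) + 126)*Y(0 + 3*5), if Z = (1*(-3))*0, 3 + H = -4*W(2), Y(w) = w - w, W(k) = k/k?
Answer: 0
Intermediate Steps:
W(k) = 1
Y(w) = 0
H = -7 (H = -3 - 4*1 = -3 - 4 = -7)
Z = 0 (Z = -3*0 = 0)
((Z + H) + 126)*Y(0 + 3*5) = ((0 - 7) + 126)*0 = (-7 + 126)*0 = 119*0 = 0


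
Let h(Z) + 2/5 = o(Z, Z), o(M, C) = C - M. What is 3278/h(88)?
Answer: -8195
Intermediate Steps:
h(Z) = -⅖ (h(Z) = -⅖ + (Z - Z) = -⅖ + 0 = -⅖)
3278/h(88) = 3278/(-⅖) = 3278*(-5/2) = -8195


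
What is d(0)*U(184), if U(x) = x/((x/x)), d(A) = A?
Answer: 0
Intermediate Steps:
U(x) = x (U(x) = x/1 = x*1 = x)
d(0)*U(184) = 0*184 = 0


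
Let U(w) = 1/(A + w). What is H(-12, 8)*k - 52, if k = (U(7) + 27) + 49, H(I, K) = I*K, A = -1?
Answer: -7364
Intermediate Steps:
U(w) = 1/(-1 + w)
k = 457/6 (k = (1/(-1 + 7) + 27) + 49 = (1/6 + 27) + 49 = (⅙ + 27) + 49 = 163/6 + 49 = 457/6 ≈ 76.167)
H(-12, 8)*k - 52 = -12*8*(457/6) - 52 = -96*457/6 - 52 = -7312 - 52 = -7364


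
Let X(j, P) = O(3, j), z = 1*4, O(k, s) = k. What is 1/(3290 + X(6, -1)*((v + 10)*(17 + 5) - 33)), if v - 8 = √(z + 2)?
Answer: 4379/19149505 - 66*√6/19149505 ≈ 0.00022023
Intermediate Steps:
z = 4
X(j, P) = 3
v = 8 + √6 (v = 8 + √(4 + 2) = 8 + √6 ≈ 10.449)
1/(3290 + X(6, -1)*((v + 10)*(17 + 5) - 33)) = 1/(3290 + 3*(((8 + √6) + 10)*(17 + 5) - 33)) = 1/(3290 + 3*((18 + √6)*22 - 33)) = 1/(3290 + 3*((396 + 22*√6) - 33)) = 1/(3290 + 3*(363 + 22*√6)) = 1/(3290 + (1089 + 66*√6)) = 1/(4379 + 66*√6)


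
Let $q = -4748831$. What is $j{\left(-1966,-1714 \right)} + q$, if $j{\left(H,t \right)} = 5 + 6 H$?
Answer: $-4760622$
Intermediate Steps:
$j{\left(-1966,-1714 \right)} + q = \left(5 + 6 \left(-1966\right)\right) - 4748831 = \left(5 - 11796\right) - 4748831 = -11791 - 4748831 = -4760622$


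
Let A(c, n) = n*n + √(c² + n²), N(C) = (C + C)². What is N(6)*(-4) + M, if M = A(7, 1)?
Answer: -575 + 5*√2 ≈ -567.93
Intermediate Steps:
N(C) = 4*C² (N(C) = (2*C)² = 4*C²)
A(c, n) = n² + √(c² + n²)
M = 1 + 5*√2 (M = 1² + √(7² + 1²) = 1 + √(49 + 1) = 1 + √50 = 1 + 5*√2 ≈ 8.0711)
N(6)*(-4) + M = (4*6²)*(-4) + (1 + 5*√2) = (4*36)*(-4) + (1 + 5*√2) = 144*(-4) + (1 + 5*√2) = -576 + (1 + 5*√2) = -575 + 5*√2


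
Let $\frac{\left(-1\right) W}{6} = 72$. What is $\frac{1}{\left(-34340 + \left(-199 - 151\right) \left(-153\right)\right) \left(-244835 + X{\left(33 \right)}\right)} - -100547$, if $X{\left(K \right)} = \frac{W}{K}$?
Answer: $\frac{5202186159999219}{51738850090} \approx 1.0055 \cdot 10^{5}$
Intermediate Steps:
$W = -432$ ($W = \left(-6\right) 72 = -432$)
$X{\left(K \right)} = - \frac{432}{K}$
$\frac{1}{\left(-34340 + \left(-199 - 151\right) \left(-153\right)\right) \left(-244835 + X{\left(33 \right)}\right)} - -100547 = \frac{1}{\left(-34340 + \left(-199 - 151\right) \left(-153\right)\right) \left(-244835 - \frac{432}{33}\right)} - -100547 = \frac{1}{\left(-34340 - -53550\right) \left(-244835 - \frac{144}{11}\right)} + 100547 = \frac{1}{\left(-34340 + 53550\right) \left(-244835 - \frac{144}{11}\right)} + 100547 = \frac{1}{19210 \left(- \frac{2693329}{11}\right)} + 100547 = \frac{1}{- \frac{51738850090}{11}} + 100547 = - \frac{11}{51738850090} + 100547 = \frac{5202186159999219}{51738850090}$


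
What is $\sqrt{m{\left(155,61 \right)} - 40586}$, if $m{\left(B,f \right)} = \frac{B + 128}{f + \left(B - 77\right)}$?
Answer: $\frac{i \sqrt{784122769}}{139} \approx 201.45 i$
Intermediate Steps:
$m{\left(B,f \right)} = \frac{128 + B}{-77 + B + f}$ ($m{\left(B,f \right)} = \frac{128 + B}{f + \left(-77 + B\right)} = \frac{128 + B}{-77 + B + f}$)
$\sqrt{m{\left(155,61 \right)} - 40586} = \sqrt{\frac{128 + 155}{-77 + 155 + 61} - 40586} = \sqrt{\frac{1}{139} \cdot 283 - 40586} = \sqrt{\frac{283}{139} - 40586} = \sqrt{- \frac{5641171}{139}} = \frac{i \sqrt{784122769}}{139}$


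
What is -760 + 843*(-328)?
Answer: -277264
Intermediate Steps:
-760 + 843*(-328) = -760 - 276504 = -277264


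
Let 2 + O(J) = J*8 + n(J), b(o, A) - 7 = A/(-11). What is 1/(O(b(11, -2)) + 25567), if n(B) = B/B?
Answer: 11/281858 ≈ 3.9027e-5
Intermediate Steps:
n(B) = 1
b(o, A) = 7 - A/11 (b(o, A) = 7 + A/(-11) = 7 + A*(-1/11) = 7 - A/11)
O(J) = -1 + 8*J (O(J) = -2 + (J*8 + 1) = -2 + (8*J + 1) = -2 + (1 + 8*J) = -1 + 8*J)
1/(O(b(11, -2)) + 25567) = 1/((-1 + 8*(7 - 1/11*(-2))) + 25567) = 1/((-1 + 8*(7 + 2/11)) + 25567) = 1/((-1 + 8*(79/11)) + 25567) = 1/((-1 + 632/11) + 25567) = 1/(621/11 + 25567) = 1/(281858/11) = 11/281858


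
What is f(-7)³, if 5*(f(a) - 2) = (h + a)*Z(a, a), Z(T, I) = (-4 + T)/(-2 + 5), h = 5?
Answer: 140608/3375 ≈ 41.662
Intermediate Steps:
Z(T, I) = -4/3 + T/3 (Z(T, I) = (-4 + T)/3 = (-4 + T)*(⅓) = -4/3 + T/3)
f(a) = 2 + (5 + a)*(-4/3 + a/3)/5 (f(a) = 2 + ((5 + a)*(-4/3 + a/3))/5 = 2 + (5 + a)*(-4/3 + a/3)/5)
f(-7)³ = (⅔ + (1/15)*(-7) + (1/15)*(-7)²)³ = (⅔ - 7/15 + (1/15)*49)³ = (⅔ - 7/15 + 49/15)³ = (52/15)³ = 140608/3375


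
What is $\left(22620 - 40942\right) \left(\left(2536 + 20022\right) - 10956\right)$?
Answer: $-212571844$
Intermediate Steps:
$\left(22620 - 40942\right) \left(\left(2536 + 20022\right) - 10956\right) = - 18322 \left(22558 - 10956\right) = \left(-18322\right) 11602 = -212571844$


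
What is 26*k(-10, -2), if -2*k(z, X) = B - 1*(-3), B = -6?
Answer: 39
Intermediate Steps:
k(z, X) = 3/2 (k(z, X) = -(-6 - 1*(-3))/2 = -(-6 + 3)/2 = -1/2*(-3) = 3/2)
26*k(-10, -2) = 26*(3/2) = 39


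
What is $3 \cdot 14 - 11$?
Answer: $31$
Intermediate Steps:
$3 \cdot 14 - 11 = 42 - 11 = 31$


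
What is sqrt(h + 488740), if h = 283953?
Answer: sqrt(772693) ≈ 879.03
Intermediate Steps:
sqrt(h + 488740) = sqrt(283953 + 488740) = sqrt(772693)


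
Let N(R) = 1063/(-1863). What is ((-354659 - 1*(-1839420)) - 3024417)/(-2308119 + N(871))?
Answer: 358547391/537503345 ≈ 0.66706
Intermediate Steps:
N(R) = -1063/1863 (N(R) = 1063*(-1/1863) = -1063/1863)
((-354659 - 1*(-1839420)) - 3024417)/(-2308119 + N(871)) = ((-354659 - 1*(-1839420)) - 3024417)/(-2308119 - 1063/1863) = ((-354659 + 1839420) - 3024417)/(-4300026760/1863) = (1484761 - 3024417)*(-1863/4300026760) = -1539656*(-1863/4300026760) = 358547391/537503345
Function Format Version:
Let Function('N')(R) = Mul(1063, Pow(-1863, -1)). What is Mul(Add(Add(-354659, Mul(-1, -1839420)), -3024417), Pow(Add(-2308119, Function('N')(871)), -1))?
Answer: Rational(358547391, 537503345) ≈ 0.66706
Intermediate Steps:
Function('N')(R) = Rational(-1063, 1863) (Function('N')(R) = Mul(1063, Rational(-1, 1863)) = Rational(-1063, 1863))
Mul(Add(Add(-354659, Mul(-1, -1839420)), -3024417), Pow(Add(-2308119, Function('N')(871)), -1)) = Mul(Add(Add(-354659, Mul(-1, -1839420)), -3024417), Pow(Add(-2308119, Rational(-1063, 1863)), -1)) = Mul(Add(Add(-354659, 1839420), -3024417), Pow(Rational(-4300026760, 1863), -1)) = Mul(Add(1484761, -3024417), Rational(-1863, 4300026760)) = Mul(-1539656, Rational(-1863, 4300026760)) = Rational(358547391, 537503345)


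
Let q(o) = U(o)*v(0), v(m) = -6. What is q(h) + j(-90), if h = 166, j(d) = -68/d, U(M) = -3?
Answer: 844/45 ≈ 18.756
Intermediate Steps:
q(o) = 18 (q(o) = -3*(-6) = 18)
q(h) + j(-90) = 18 - 68/(-90) = 18 - 68*(-1/90) = 18 + 34/45 = 844/45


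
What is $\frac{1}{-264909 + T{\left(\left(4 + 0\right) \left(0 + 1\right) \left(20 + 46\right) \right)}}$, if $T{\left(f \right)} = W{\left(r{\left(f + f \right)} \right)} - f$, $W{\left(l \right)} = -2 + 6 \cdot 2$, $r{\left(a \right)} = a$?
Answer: $- \frac{1}{265163} \approx -3.7713 \cdot 10^{-6}$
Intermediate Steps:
$W{\left(l \right)} = 10$ ($W{\left(l \right)} = -2 + 12 = 10$)
$T{\left(f \right)} = 10 - f$
$\frac{1}{-264909 + T{\left(\left(4 + 0\right) \left(0 + 1\right) \left(20 + 46\right) \right)}} = \frac{1}{-264909 + \left(10 - \left(4 + 0\right) \left(0 + 1\right) \left(20 + 46\right)\right)} = \frac{1}{-264909 + \left(10 - 4 \cdot 1 \cdot 66\right)} = \frac{1}{-264909 + \left(10 - 4 \cdot 66\right)} = \frac{1}{-264909 + \left(10 - 264\right)} = \frac{1}{-264909 - 254} = \frac{1}{-265163} = - \frac{1}{265163}$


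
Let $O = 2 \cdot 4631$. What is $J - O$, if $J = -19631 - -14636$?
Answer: $-14257$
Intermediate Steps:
$J = -4995$ ($J = -19631 + 14636 = -4995$)
$O = 9262$
$J - O = -4995 - 9262 = -14257$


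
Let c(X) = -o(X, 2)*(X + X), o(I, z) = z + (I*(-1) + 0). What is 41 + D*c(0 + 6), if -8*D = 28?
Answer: -127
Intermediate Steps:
D = -7/2 (D = -1/8*28 = -7/2 ≈ -3.5000)
o(I, z) = z - I (o(I, z) = z + (-I + 0) = z - I)
c(X) = -2*X*(2 - X) (c(X) = -(2 - X)*(X + X) = -(2 - X)*2*X = -2*X*(2 - X))
41 + D*c(0 + 6) = 41 - 7*(0 + 6)*(-2 + (0 + 6)) = 41 - 7*6*(-2 + 6) = 41 - 7*6*4 = 41 - 7/2*48 = 41 - 168 = -127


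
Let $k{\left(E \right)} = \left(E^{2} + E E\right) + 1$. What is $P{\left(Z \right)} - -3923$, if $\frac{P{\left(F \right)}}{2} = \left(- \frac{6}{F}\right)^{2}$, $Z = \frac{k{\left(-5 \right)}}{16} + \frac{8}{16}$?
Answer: $\frac{13674395}{3481} \approx 3928.3$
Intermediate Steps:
$k{\left(E \right)} = 1 + 2 E^{2}$ ($k{\left(E \right)} = \left(E^{2} + E^{2}\right) + 1 = 2 E^{2} + 1 = 1 + 2 E^{2}$)
$Z = \frac{59}{16}$ ($Z = \frac{1 + 2 \left(-5\right)^{2}}{16} + \frac{8}{16} = \left(1 + 2 \cdot 25\right) \frac{1}{16} + 8 \cdot \frac{1}{16} = \left(1 + 50\right) \frac{1}{16} + \frac{1}{2} = 51 \cdot \frac{1}{16} + \frac{1}{2} = \frac{51}{16} + \frac{1}{2} = \frac{59}{16} \approx 3.6875$)
$P{\left(F \right)} = \frac{72}{F^{2}}$ ($P{\left(F \right)} = 2 \left(- \frac{6}{F}\right)^{2} = 2 \frac{36}{F^{2}} = \frac{72}{F^{2}}$)
$P{\left(Z \right)} - -3923 = \frac{72}{\frac{3481}{256}} - -3923 = 72 \cdot \frac{256}{3481} + 3923 = \frac{18432}{3481} + 3923 = \frac{13674395}{3481}$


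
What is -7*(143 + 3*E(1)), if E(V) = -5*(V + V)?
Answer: -791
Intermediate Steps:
E(V) = -10*V
-7*(143 + 3*E(1)) = -7*(143 + 3*(-10*1)) = -7*(143 + 3*(-10)) = -7*(143 - 30) = -7*113 = -791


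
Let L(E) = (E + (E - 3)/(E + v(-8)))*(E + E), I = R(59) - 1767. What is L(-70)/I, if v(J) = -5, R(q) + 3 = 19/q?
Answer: -8552404/1566165 ≈ -5.4607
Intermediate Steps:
R(q) = -3 + 19/q
I = -104411/59 (I = (-3 + 19/59) - 1767 = -158/59 - 1767 = -104411/59 ≈ -1769.7)
L(E) = 2*E*(E + (-3 + E)/(-5 + E)) (L(E) = (E + (E - 3)/(E - 5))*(E + E) = (E + (-3 + E)/(-5 + E))*(2*E) = 2*E*(E + (-3 + E)/(-5 + E)))
L(-70)/I = (2*(-70)*(-3 + (-70)**2 - 4*(-70))/(-5 - 70))/(-104411/59) = (2*(-70)*(-3 + 4900 + 280)/(-75))*(-59/104411) = (2*(-70)*(-1/75)*5177)*(-59/104411) = (144956/15)*(-59/104411) = -8552404/1566165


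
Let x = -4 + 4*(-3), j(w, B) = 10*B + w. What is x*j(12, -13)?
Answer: 1888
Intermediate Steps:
j(w, B) = w + 10*B
x = -16 (x = -4 - 12 = -16)
x*j(12, -13) = -16*(12 + 10*(-13)) = -16*(12 - 130) = -16*(-118) = 1888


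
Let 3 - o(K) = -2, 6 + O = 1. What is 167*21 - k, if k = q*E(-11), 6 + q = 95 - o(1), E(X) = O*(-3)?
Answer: 2247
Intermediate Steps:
O = -5 (O = -6 + 1 = -5)
o(K) = 5 (o(K) = 3 - 1*(-2) = 3 + 2 = 5)
E(X) = 15 (E(X) = -5*(-3) = 15)
q = 84 (q = -6 + (95 - 1*5) = -6 + (95 - 5) = -6 + 90 = 84)
k = 1260 (k = 84*15 = 1260)
167*21 - k = 167*21 - 1*1260 = 3507 - 1260 = 2247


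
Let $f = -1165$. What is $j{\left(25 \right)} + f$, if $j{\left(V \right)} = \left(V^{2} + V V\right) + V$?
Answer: $110$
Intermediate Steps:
$j{\left(V \right)} = V + 2 V^{2}$ ($j{\left(V \right)} = \left(V^{2} + V^{2}\right) + V = 2 V^{2} + V = V + 2 V^{2}$)
$j{\left(25 \right)} + f = 25 \left(1 + 2 \cdot 25\right) - 1165 = 25 \left(1 + 50\right) - 1165 = 25 \cdot 51 - 1165 = 1275 - 1165 = 110$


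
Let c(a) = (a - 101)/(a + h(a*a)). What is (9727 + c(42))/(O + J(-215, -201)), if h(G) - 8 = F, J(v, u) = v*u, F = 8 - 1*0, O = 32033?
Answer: 564107/4364384 ≈ 0.12925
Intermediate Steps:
F = 8 (F = 8 + 0 = 8)
J(v, u) = u*v
h(G) = 16 (h(G) = 8 + 8 = 16)
c(a) = (-101 + a)/(16 + a) (c(a) = (a - 101)/(a + 16) = (-101 + a)/(16 + a))
(9727 + c(42))/(O + J(-215, -201)) = (9727 + (-101 + 42)/(16 + 42))/(32033 - 201*(-215)) = (9727 - 59/58)/(32033 + 43215) = (9727 + (1/58)*(-59))/75248 = (9727 - 59/58)*(1/75248) = (564107/58)*(1/75248) = 564107/4364384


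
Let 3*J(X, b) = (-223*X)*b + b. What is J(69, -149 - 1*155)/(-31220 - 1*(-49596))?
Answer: 584668/6891 ≈ 84.845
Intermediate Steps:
J(X, b) = b/3 - 223*X*b/3 (J(X, b) = ((-223*X)*b + b)/3 = (-223*X*b + b)/3 = (b - 223*X*b)/3 = b/3 - 223*X*b/3)
J(69, -149 - 1*155)/(-31220 - 1*(-49596)) = ((-149 - 1*155)*(1 - 223*69)/3)/(-31220 - 1*(-49596)) = ((-149 - 155)*(1 - 15387)/3)/(-31220 + 49596) = ((1/3)*(-304)*(-15386))/18376 = (4677344/3)*(1/18376) = 584668/6891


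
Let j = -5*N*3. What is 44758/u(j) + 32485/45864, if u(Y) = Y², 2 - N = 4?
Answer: 19277939/382200 ≈ 50.439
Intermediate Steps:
N = -2 (N = 2 - 1*4 = 2 - 4 = -2)
j = 30 (j = -5*(-2)*3 = 10*3 = 30)
44758/u(j) + 32485/45864 = 44758/(30²) + 32485/45864 = 44758/900 + 32485*(1/45864) = 44758*(1/900) + 32485/45864 = 22379/450 + 32485/45864 = 19277939/382200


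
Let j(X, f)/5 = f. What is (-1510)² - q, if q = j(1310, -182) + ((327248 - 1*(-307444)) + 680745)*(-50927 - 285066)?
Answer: 441979904951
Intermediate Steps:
j(X, f) = 5*f
q = -441977624851 (q = 5*(-182) + ((327248 - 1*(-307444)) + 680745)*(-50927 - 285066) = -910 + ((327248 + 307444) + 680745)*(-335993) = -910 + (634692 + 680745)*(-335993) = -910 + 1315437*(-335993) = -910 - 441977623941 = -441977624851)
(-1510)² - q = (-1510)² - 1*(-441977624851) = 2280100 + 441977624851 = 441979904951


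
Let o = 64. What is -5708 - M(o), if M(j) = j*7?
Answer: -6156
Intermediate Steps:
M(j) = 7*j
-5708 - M(o) = -5708 - 7*64 = -5708 - 1*448 = -5708 - 448 = -6156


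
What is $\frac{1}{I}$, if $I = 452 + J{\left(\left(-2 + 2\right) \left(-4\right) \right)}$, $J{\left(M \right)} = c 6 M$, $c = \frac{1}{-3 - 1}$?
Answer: $\frac{1}{452} \approx 0.0022124$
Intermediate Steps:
$c = - \frac{1}{4}$ ($c = \frac{1}{-4} = - \frac{1}{4} \approx -0.25$)
$J{\left(M \right)} = - \frac{3 M}{2}$ ($J{\left(M \right)} = \left(- \frac{1}{4}\right) 6 M = - \frac{3 M}{2}$)
$I = 452$ ($I = 452 - \frac{3 \left(-2 + 2\right) \left(-4\right)}{2} = 452 - \frac{3 \cdot 0 \left(-4\right)}{2} = 452 - 0 = 452 + 0 = 452$)
$\frac{1}{I} = \frac{1}{452}$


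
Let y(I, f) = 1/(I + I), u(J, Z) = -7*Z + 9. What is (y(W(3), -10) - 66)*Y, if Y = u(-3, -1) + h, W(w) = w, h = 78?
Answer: -18565/3 ≈ -6188.3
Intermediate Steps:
u(J, Z) = 9 - 7*Z
Y = 94 (Y = (9 - 7*(-1)) + 78 = (9 + 7) + 78 = 16 + 78 = 94)
y(I, f) = 1/(2*I)
(y(W(3), -10) - 66)*Y = ((½)/3 - 66)*94 = ((½)*(⅓) - 66)*94 = (⅙ - 66)*94 = -395/6*94 = -18565/3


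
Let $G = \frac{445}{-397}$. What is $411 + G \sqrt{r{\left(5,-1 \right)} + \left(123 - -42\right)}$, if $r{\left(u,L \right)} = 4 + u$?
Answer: $411 - \frac{445 \sqrt{174}}{397} \approx 396.21$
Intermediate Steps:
$G = - \frac{445}{397}$ ($G = 445 \left(- \frac{1}{397}\right) = - \frac{445}{397} \approx -1.1209$)
$411 + G \sqrt{r{\left(5,-1 \right)} + \left(123 - -42\right)} = 411 - \frac{445 \sqrt{\left(4 + 5\right) + \left(123 - -42\right)}}{397} = 411 - \frac{445 \sqrt{9 + \left(123 + 42\right)}}{397} = 411 - \frac{445 \sqrt{9 + 165}}{397} = 411 - \frac{445 \sqrt{174}}{397}$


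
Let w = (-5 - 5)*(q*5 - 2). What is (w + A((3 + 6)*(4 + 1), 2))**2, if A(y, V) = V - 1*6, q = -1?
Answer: 4356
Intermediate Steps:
A(y, V) = -6 + V (A(y, V) = V - 6 = -6 + V)
w = 70 (w = (-5 - 5)*(-1*5 - 2) = -10*(-5 - 2) = -10*(-7) = 70)
(w + A((3 + 6)*(4 + 1), 2))**2 = (70 + (-6 + 2))**2 = (70 - 4)**2 = 66**2 = 4356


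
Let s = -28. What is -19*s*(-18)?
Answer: -9576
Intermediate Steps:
-19*s*(-18) = -19*(-28)*(-18) = 532*(-18) = -9576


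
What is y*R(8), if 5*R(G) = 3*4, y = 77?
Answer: 924/5 ≈ 184.80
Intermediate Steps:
R(G) = 12/5 (R(G) = (3*4)/5 = (⅕)*12 = 12/5)
y*R(8) = 77*(12/5) = 924/5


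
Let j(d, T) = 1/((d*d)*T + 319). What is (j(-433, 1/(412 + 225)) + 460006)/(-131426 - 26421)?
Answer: -179720664789/61669560124 ≈ -2.9143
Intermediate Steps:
j(d, T) = 1/(319 + T*d²) (j(d, T) = 1/(d²*T + 319) = 1/(T*d² + 319) = 1/(319 + T*d²))
(j(-433, 1/(412 + 225)) + 460006)/(-131426 - 26421) = (1/(319 + (-433)²/(412 + 225)) + 460006)/(-131426 - 26421) = (1/(319 + 187489/637) + 460006)/(-157847) = (1/(319 + (1/637)*187489) + 460006)*(-1/157847) = (1/(319 + 187489/637) + 460006)*(-1/157847) = (1/(390692/637) + 460006)*(-1/157847) = (637/390692 + 460006)*(-1/157847) = (179720664789/390692)*(-1/157847) = -179720664789/61669560124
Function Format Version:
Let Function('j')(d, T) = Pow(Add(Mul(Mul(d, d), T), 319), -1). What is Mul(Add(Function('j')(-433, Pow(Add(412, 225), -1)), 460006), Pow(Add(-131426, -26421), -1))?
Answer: Rational(-179720664789, 61669560124) ≈ -2.9143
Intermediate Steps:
Function('j')(d, T) = Pow(Add(319, Mul(T, Pow(d, 2))), -1) (Function('j')(d, T) = Pow(Add(Mul(Pow(d, 2), T), 319), -1) = Pow(Add(Mul(T, Pow(d, 2)), 319), -1) = Pow(Add(319, Mul(T, Pow(d, 2))), -1))
Mul(Add(Function('j')(-433, Pow(Add(412, 225), -1)), 460006), Pow(Add(-131426, -26421), -1)) = Mul(Add(Pow(Add(319, Mul(Pow(Add(412, 225), -1), Pow(-433, 2))), -1), 460006), Pow(Add(-131426, -26421), -1)) = Mul(Add(Pow(Add(319, Mul(Pow(637, -1), 187489)), -1), 460006), Pow(-157847, -1)) = Mul(Add(Pow(Add(319, Mul(Rational(1, 637), 187489)), -1), 460006), Rational(-1, 157847)) = Mul(Add(Pow(Add(319, Rational(187489, 637)), -1), 460006), Rational(-1, 157847)) = Mul(Add(Pow(Rational(390692, 637), -1), 460006), Rational(-1, 157847)) = Mul(Add(Rational(637, 390692), 460006), Rational(-1, 157847)) = Mul(Rational(179720664789, 390692), Rational(-1, 157847)) = Rational(-179720664789, 61669560124)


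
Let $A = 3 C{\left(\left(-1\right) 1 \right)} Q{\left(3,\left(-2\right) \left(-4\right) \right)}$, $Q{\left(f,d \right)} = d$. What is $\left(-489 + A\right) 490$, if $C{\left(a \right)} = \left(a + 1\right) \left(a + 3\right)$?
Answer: $-239610$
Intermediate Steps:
$C{\left(a \right)} = \left(1 + a\right) \left(3 + a\right)$
$A = 0$ ($A = 3 \left(3 + \left(\left(-1\right) 1\right)^{2} + 4 \left(\left(-1\right) 1\right)\right) \left(\left(-2\right) \left(-4\right)\right) = 3 \left(3 + \left(-1\right)^{2} + 4 \left(-1\right)\right) 8 = 3 \left(3 + 1 - 4\right) 8 = 3 \cdot 0 \cdot 8 = 0 \cdot 8 = 0$)
$\left(-489 + A\right) 490 = \left(-489 + 0\right) 490 = \left(-489\right) 490 = -239610$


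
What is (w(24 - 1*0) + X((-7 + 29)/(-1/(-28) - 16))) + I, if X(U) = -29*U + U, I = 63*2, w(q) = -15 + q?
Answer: 77593/447 ≈ 173.59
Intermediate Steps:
I = 126
X(U) = -28*U
(w(24 - 1*0) + X((-7 + 29)/(-1/(-28) - 16))) + I = ((-15 + (24 - 1*0)) - 28*(-7 + 29)/(-1/(-28) - 16)) + 126 = ((-15 + (24 + 0)) - 616/(-1*(-1/28) - 16)) + 126 = ((-15 + 24) - 616/(1/28 - 16)) + 126 = (9 - 616/(-447/28)) + 126 = (9 - 616*(-28)/447) + 126 = (9 - 28*(-616/447)) + 126 = (9 + 17248/447) + 126 = 21271/447 + 126 = 77593/447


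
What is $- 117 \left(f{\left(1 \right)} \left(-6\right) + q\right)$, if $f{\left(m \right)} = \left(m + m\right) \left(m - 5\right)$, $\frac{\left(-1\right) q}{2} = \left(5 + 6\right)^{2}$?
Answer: $22698$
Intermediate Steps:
$q = -242$ ($q = - 2 \left(5 + 6\right)^{2} = - 2 \cdot 11^{2} = \left(-2\right) 121 = -242$)
$f{\left(m \right)} = 2 m \left(-5 + m\right)$
$- 117 \left(f{\left(1 \right)} \left(-6\right) + q\right) = - 117 \left(2 \cdot 1 \left(-5 + 1\right) \left(-6\right) - 242\right) = - 117 \left(2 \cdot 1 \left(-4\right) \left(-6\right) - 242\right) = - 117 \left(\left(-8\right) \left(-6\right) - 242\right) = - 117 \left(48 - 242\right) = \left(-117\right) \left(-194\right) = 22698$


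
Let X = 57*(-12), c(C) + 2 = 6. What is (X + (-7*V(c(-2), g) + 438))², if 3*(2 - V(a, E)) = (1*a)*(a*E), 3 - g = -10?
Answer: 456976/9 ≈ 50775.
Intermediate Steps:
g = 13 (g = 3 - 1*(-10) = 3 + 10 = 13)
c(C) = 4 (c(C) = -2 + 6 = 4)
V(a, E) = 2 - E*a²/3 (V(a, E) = 2 - 1*a*a*E/3 = 2 - a*E*a/3 = 2 - E*a²/3)
X = -684
(X + (-7*V(c(-2), g) + 438))² = (-684 + (-7*(2 - ⅓*13*4²) + 438))² = (-684 + (-7*(2 - ⅓*13*16) + 438))² = (-684 + (-7*(2 - 208/3) + 438))² = (-684 + (-7*(-202/3) + 438))² = (-684 + (1414/3 + 438))² = (-684 + 2728/3)² = (676/3)² = 456976/9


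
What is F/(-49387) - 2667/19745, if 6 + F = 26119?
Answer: -647316314/975146315 ≈ -0.66381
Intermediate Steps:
F = 26113 (F = -6 + 26119 = 26113)
F/(-49387) - 2667/19745 = 26113/(-49387) - 2667/19745 = 26113*(-1/49387) - 2667*1/19745 = -26113/49387 - 2667/19745 = -647316314/975146315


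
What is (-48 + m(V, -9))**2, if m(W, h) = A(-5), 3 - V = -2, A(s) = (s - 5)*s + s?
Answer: 9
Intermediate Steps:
A(s) = s + s*(-5 + s) (A(s) = (-5 + s)*s + s = s*(-5 + s) + s = s + s*(-5 + s))
V = 5 (V = 3 - 1*(-2) = 3 + 2 = 5)
m(W, h) = 45 (m(W, h) = -5*(-4 - 5) = -5*(-9) = 45)
(-48 + m(V, -9))**2 = (-48 + 45)**2 = (-3)**2 = 9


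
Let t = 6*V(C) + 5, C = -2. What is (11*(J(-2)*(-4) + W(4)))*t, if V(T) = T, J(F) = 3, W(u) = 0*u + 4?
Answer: 616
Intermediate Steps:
W(u) = 4 (W(u) = 0 + 4 = 4)
t = -7 (t = 6*(-2) + 5 = -12 + 5 = -7)
(11*(J(-2)*(-4) + W(4)))*t = (11*(3*(-4) + 4))*(-7) = (11*(-12 + 4))*(-7) = (11*(-8))*(-7) = -88*(-7) = 616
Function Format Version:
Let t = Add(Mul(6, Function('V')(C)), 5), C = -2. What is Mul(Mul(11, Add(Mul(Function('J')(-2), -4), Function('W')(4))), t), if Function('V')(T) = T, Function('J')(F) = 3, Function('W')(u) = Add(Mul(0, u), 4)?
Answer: 616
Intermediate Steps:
Function('W')(u) = 4 (Function('W')(u) = Add(0, 4) = 4)
t = -7 (t = Add(Mul(6, -2), 5) = Add(-12, 5) = -7)
Mul(Mul(11, Add(Mul(Function('J')(-2), -4), Function('W')(4))), t) = Mul(Mul(11, Add(Mul(3, -4), 4)), -7) = Mul(Mul(11, Add(-12, 4)), -7) = Mul(Mul(11, -8), -7) = Mul(-88, -7) = 616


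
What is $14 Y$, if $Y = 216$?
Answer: $3024$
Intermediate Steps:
$14 Y = 14 \cdot 216 = 3024$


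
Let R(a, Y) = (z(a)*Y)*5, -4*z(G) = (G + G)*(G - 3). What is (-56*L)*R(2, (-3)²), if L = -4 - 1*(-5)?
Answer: -2520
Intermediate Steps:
L = 1 (L = -4 + 5 = 1)
z(G) = -G*(-3 + G)/2 (z(G) = -(G + G)*(G - 3)/4 = -2*G*(-3 + G)/4 = -G*(-3 + G)/2)
R(a, Y) = 5*Y*a*(3 - a)/2 (R(a, Y) = ((a*(3 - a)/2)*Y)*5 = (Y*a*(3 - a)/2)*5 = 5*Y*a*(3 - a)/2)
(-56*L)*R(2, (-3)²) = (-56*1)*((5/2)*(-3)²*2*(3 - 1*2)) = -140*9*2*(3 - 2) = -140*9*2 = -56*45 = -2520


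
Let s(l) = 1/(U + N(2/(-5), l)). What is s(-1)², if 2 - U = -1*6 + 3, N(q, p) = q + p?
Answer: 25/324 ≈ 0.077160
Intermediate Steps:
N(q, p) = p + q
U = 5 (U = 2 - (-1*6 + 3) = 2 - (-6 + 3) = 2 - 1*(-3) = 2 + 3 = 5)
s(l) = 1/(23/5 + l) (s(l) = 1/(5 + (l + 2/(-5))) = 1/(5 + (l + 2*(-⅕))) = 1/(5 + (l - ⅖)) = 1/(5 + (-⅖ + l)) = 1/(23/5 + l))
s(-1)² = (5/(23 + 5*(-1)))² = (5/(23 - 5))² = (5/18)² = 25/324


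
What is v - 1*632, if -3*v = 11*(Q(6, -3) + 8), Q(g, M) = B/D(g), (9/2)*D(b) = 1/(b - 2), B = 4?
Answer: -2776/3 ≈ -925.33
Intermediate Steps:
D(b) = 2/(9*(-2 + b)) (D(b) = 2/(9*(b - 2)) = 2/(9*(-2 + b)))
Q(g, M) = -36 + 18*g (Q(g, M) = 4/((2/(9*(-2 + g)))) = 4*(-9 + 9*g/2) = -36 + 18*g)
v = -880/3 (v = -11*((-36 + 18*6) + 8)/3 = -11*((-36 + 108) + 8)/3 = -11*(72 + 8)/3 = -11*80/3 = -⅓*880 = -880/3 ≈ -293.33)
v - 1*632 = -880/3 - 1*632 = -880/3 - 632 = -2776/3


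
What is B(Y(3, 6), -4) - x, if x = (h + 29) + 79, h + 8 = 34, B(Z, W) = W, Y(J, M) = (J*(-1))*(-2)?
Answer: -138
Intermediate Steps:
Y(J, M) = 2*J (Y(J, M) = -J*(-2) = 2*J)
h = 26 (h = -8 + 34 = 26)
x = 134 (x = (26 + 29) + 79 = 55 + 79 = 134)
B(Y(3, 6), -4) - x = -4 - 1*134 = -4 - 134 = -138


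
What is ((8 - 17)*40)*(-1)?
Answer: 360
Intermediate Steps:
((8 - 17)*40)*(-1) = -9*40*(-1) = -360*(-1) = 360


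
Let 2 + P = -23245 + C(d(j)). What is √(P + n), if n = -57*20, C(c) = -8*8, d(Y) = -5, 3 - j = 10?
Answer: 7*I*√499 ≈ 156.37*I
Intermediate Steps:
j = -7 (j = 3 - 1*10 = 3 - 10 = -7)
C(c) = -64
n = -1140
P = -23311 (P = -2 + (-23245 - 64) = -2 - 23309 = -23311)
√(P + n) = √(-23311 - 1140) = √(-24451) = 7*I*√499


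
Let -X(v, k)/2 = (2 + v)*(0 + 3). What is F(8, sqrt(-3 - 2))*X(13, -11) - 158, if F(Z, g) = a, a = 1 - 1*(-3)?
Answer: -518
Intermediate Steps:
X(v, k) = -12 - 6*v (X(v, k) = -2*(2 + v)*(0 + 3) = -2*(2 + v)*3 = -2*(6 + 3*v) = -12 - 6*v)
a = 4 (a = 1 + 3 = 4)
F(Z, g) = 4
F(8, sqrt(-3 - 2))*X(13, -11) - 158 = 4*(-12 - 6*13) - 158 = 4*(-12 - 78) - 158 = 4*(-90) - 158 = -360 - 158 = -518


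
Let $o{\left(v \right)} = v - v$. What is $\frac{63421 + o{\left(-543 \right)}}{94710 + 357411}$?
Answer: $\frac{63421}{452121} \approx 0.14027$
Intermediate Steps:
$o{\left(v \right)} = 0$
$\frac{63421 + o{\left(-543 \right)}}{94710 + 357411} = \frac{63421 + 0}{94710 + 357411} = \frac{63421}{452121}$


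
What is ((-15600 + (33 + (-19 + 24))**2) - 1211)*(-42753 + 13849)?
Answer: 444167768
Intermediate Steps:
((-15600 + (33 + (-19 + 24))**2) - 1211)*(-42753 + 13849) = ((-15600 + (33 + 5)**2) - 1211)*(-28904) = ((-15600 + 38**2) - 1211)*(-28904) = ((-15600 + 1444) - 1211)*(-28904) = (-14156 - 1211)*(-28904) = -15367*(-28904) = 444167768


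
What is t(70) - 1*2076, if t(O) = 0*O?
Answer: -2076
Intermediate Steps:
t(O) = 0
t(70) - 1*2076 = 0 - 1*2076 = 0 - 2076 = -2076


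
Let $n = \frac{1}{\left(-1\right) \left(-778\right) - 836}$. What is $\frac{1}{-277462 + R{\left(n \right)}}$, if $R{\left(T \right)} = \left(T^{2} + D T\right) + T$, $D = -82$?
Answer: $- \frac{3364}{933377469} \approx -3.6041 \cdot 10^{-6}$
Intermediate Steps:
$n = - \frac{1}{58}$ ($n = \frac{1}{778 - 836} = \frac{1}{-58} = - \frac{1}{58} \approx -0.017241$)
$R{\left(T \right)} = T^{2} - 81 T$ ($R{\left(T \right)} = \left(T^{2} - 82 T\right) + T = T^{2} - 81 T$)
$\frac{1}{-277462 + R{\left(n \right)}} = \frac{1}{-277462 - \frac{-81 - \frac{1}{58}}{58}} = \frac{1}{-277462 - - \frac{4699}{3364}} = \frac{1}{-277462 + \frac{4699}{3364}} = \frac{1}{- \frac{933377469}{3364}} = - \frac{3364}{933377469}$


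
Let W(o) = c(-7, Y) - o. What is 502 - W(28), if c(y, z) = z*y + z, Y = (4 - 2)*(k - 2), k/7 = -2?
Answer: 338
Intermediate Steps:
k = -14 (k = 7*(-2) = -14)
Y = -32 (Y = (4 - 2)*(-14 - 2) = 2*(-16) = -32)
c(y, z) = z + y*z (c(y, z) = y*z + z = z + y*z)
W(o) = 192 - o (W(o) = -32*(1 - 7) - o = -32*(-6) - o = 192 - o)
502 - W(28) = 502 - (192 - 1*28) = 502 - (192 - 28) = 502 - 1*164 = 502 - 164 = 338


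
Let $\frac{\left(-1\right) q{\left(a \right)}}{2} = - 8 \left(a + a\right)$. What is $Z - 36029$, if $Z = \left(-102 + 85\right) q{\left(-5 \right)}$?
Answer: $-33309$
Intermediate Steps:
$q{\left(a \right)} = 32 a$ ($q{\left(a \right)} = - 2 \left(- 8 \left(a + a\right)\right) = - 2 \left(- 8 \cdot 2 a\right) = - 2 \left(- 16 a\right) = 32 a$)
$Z = 2720$ ($Z = \left(-102 + 85\right) 32 \left(-5\right) = \left(-17\right) \left(-160\right) = 2720$)
$Z - 36029 = 2720 - 36029 = -33309$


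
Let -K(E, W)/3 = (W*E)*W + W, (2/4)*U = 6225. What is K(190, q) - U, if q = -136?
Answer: -10554762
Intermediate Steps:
U = 12450 (U = 2*6225 = 12450)
K(E, W) = -3*W - 3*E*W**2 (K(E, W) = -3*((W*E)*W + W) = -3*((E*W)*W + W) = -3*(E*W**2 + W) = -3*(W + E*W**2) = -3*W - 3*E*W**2)
K(190, q) - U = -3*(-136)*(1 + 190*(-136)) - 1*12450 = -3*(-136)*(1 - 25840) - 12450 = -3*(-136)*(-25839) - 12450 = -10542312 - 12450 = -10554762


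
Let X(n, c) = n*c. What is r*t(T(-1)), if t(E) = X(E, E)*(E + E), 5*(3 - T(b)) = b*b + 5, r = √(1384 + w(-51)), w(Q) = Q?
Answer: 1458*√1333/125 ≈ 425.86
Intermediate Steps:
r = √1333 (r = √(1384 - 51) = √1333 ≈ 36.510)
X(n, c) = c*n
T(b) = 2 - b²/5 (T(b) = 3 - (b*b + 5)/5 = 3 - (b² + 5)/5 = 3 - (5 + b²)/5 = 3 + (-1 - b²/5) = 2 - b²/5)
t(E) = 2*E³ (t(E) = (E*E)*(E + E) = E²*(2*E) = 2*E³)
r*t(T(-1)) = √1333*(2*(2 - ⅕*(-1)²)³) = √1333*(2*(2 - ⅕*1)³) = √1333*(2*(2 - ⅕)³) = √1333*(2*(9/5)³) = √1333*(2*(729/125)) = √1333*(1458/125) = 1458*√1333/125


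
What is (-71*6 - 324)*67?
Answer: -50250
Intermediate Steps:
(-71*6 - 324)*67 = (-426 - 324)*67 = -750*67 = -50250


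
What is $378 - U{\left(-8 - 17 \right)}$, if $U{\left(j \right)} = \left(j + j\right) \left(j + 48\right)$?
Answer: $1528$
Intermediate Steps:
$U{\left(j \right)} = 2 j \left(48 + j\right)$
$378 - U{\left(-8 - 17 \right)} = 378 - 2 \left(-8 - 17\right) \left(48 - 25\right) = 378 - 2 \left(-25\right) \left(48 - 25\right) = 378 - 2 \left(-25\right) 23 = 378 - -1150 = 378 + 1150 = 1528$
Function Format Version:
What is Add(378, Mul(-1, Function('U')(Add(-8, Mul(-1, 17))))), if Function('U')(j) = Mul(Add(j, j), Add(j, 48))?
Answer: 1528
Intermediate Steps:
Function('U')(j) = Mul(2, j, Add(48, j)) (Function('U')(j) = Mul(Mul(2, j), Add(48, j)) = Mul(2, j, Add(48, j)))
Add(378, Mul(-1, Function('U')(Add(-8, Mul(-1, 17))))) = Add(378, Mul(-1, Mul(2, Add(-8, Mul(-1, 17)), Add(48, Add(-8, Mul(-1, 17)))))) = Add(378, Mul(-1, Mul(2, Add(-8, -17), Add(48, Add(-8, -17))))) = Add(378, Mul(-1, Mul(2, -25, Add(48, -25)))) = Add(378, Mul(-1, Mul(2, -25, 23))) = Add(378, Mul(-1, -1150)) = Add(378, 1150) = 1528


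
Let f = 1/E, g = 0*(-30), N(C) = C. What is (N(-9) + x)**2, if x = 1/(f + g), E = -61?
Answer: 4900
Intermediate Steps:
g = 0
f = -1/61 (f = 1/(-61) = -1/61 ≈ -0.016393)
x = -61 (x = 1/(-1/61 + 0) = 1/(-1/61) = -61)
(N(-9) + x)**2 = (-9 - 61)**2 = (-70)**2 = 4900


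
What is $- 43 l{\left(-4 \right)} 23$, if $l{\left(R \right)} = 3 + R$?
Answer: $989$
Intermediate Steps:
$- 43 l{\left(-4 \right)} 23 = - 43 \left(3 - 4\right) 23 = \left(-43\right) \left(-1\right) 23 = 43 \cdot 23 = 989$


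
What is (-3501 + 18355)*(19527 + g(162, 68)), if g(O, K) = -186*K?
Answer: 102180666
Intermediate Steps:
(-3501 + 18355)*(19527 + g(162, 68)) = (-3501 + 18355)*(19527 - 186*68) = 14854*(19527 - 12648) = 14854*6879 = 102180666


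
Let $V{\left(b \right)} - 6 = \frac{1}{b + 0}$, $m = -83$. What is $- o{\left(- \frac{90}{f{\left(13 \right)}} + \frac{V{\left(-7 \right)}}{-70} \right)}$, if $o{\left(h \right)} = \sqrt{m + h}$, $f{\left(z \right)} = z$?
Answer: $- \frac{i \sqrt{74534590}}{910} \approx - 9.4872 i$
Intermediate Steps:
$V{\left(b \right)} = 6 + \frac{1}{b}$ ($V{\left(b \right)} = 6 + \frac{1}{b + 0} = 6 + \frac{1}{b}$)
$o{\left(h \right)} = \sqrt{-83 + h}$
$- o{\left(- \frac{90}{f{\left(13 \right)}} + \frac{V{\left(-7 \right)}}{-70} \right)} = - \sqrt{-83 - \left(\frac{90}{13} - \frac{6 + \frac{1}{-7}}{-70}\right)} = - \sqrt{-83 - \left(\frac{90}{13} - \left(6 - \frac{1}{7}\right) \left(- \frac{1}{70}\right)\right)} = - \sqrt{-83 + \left(- \frac{90}{13} + \frac{41}{7} \left(- \frac{1}{70}\right)\right)} = - \sqrt{-83 - \frac{44633}{6370}} = - \sqrt{- \frac{573343}{6370}} = - \frac{i \sqrt{74534590}}{910}$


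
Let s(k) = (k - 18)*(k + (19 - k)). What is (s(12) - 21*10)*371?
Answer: -120204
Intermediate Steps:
s(k) = -342 + 19*k (s(k) = (-18 + k)*19 = -342 + 19*k)
(s(12) - 21*10)*371 = ((-342 + 19*12) - 21*10)*371 = ((-342 + 228) - 210)*371 = (-114 - 210)*371 = -324*371 = -120204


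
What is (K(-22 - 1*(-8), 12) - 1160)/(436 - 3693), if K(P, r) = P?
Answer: 1174/3257 ≈ 0.36045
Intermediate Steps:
(K(-22 - 1*(-8), 12) - 1160)/(436 - 3693) = ((-22 - 1*(-8)) - 1160)/(436 - 3693) = ((-22 + 8) - 1160)/(-3257) = (-14 - 1160)*(-1/3257) = -1174*(-1/3257) = 1174/3257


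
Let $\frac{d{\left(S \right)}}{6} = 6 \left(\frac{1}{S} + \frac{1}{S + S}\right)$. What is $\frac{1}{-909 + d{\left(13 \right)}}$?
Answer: $- \frac{13}{11763} \approx -0.0011052$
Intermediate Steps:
$d{\left(S \right)} = \frac{54}{S}$ ($d{\left(S \right)} = 6 \cdot 6 \left(\frac{1}{S} + \frac{1}{S + S}\right) = 6 \cdot 6 \left(\frac{1}{S} + \frac{1}{2 S}\right) = 6 \cdot 6 \frac{3}{2 S} = 6 \frac{9}{S} = \frac{54}{S}$)
$\frac{1}{-909 + d{\left(13 \right)}} = \frac{1}{-909 + \frac{54}{13}} = \frac{1}{- \frac{11763}{13}} = - \frac{13}{11763}$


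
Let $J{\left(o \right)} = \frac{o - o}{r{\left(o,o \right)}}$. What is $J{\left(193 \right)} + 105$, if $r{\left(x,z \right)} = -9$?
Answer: $105$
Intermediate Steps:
$J{\left(o \right)} = 0$ ($J{\left(o \right)} = \frac{o - o}{-9} = 0 \left(- \frac{1}{9}\right) = 0$)
$J{\left(193 \right)} + 105 = 0 + 105 = 105$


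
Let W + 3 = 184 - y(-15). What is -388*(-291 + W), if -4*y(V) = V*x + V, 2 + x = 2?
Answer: 44135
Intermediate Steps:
x = 0 (x = -2 + 2 = 0)
y(V) = -V/4 (y(V) = -(V*0 + V)/4 = -(0 + V)/4 = -V/4)
W = 709/4 (W = -3 + (184 - (-1)*(-15)/4) = -3 + (184 - 1*15/4) = -3 + (184 - 15/4) = -3 + 721/4 = 709/4 ≈ 177.25)
-388*(-291 + W) = -388*(-291 + 709/4) = -388*(-455/4) = 44135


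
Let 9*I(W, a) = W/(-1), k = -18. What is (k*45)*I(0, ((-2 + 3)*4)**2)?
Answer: 0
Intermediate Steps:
I(W, a) = -W/9 (I(W, a) = (W/(-1))/9 = (W*(-1))/9 = (-W)/9 = -W/9)
(k*45)*I(0, ((-2 + 3)*4)**2) = (-18*45)*(-1/9*0) = -810*0 = 0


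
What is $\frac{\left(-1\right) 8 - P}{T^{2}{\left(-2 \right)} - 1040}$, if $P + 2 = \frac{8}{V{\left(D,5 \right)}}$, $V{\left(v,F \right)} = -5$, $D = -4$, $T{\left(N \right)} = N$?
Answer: $\frac{11}{2590} \approx 0.0042471$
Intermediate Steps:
$P = - \frac{18}{5}$ ($P = -2 + \frac{8}{-5} = -2 + 8 \left(- \frac{1}{5}\right) = -2 - \frac{8}{5} = - \frac{18}{5} \approx -3.6$)
$\frac{\left(-1\right) 8 - P}{T^{2}{\left(-2 \right)} - 1040} = \frac{\left(-1\right) 8 - - \frac{18}{5}}{\left(-2\right)^{2} - 1040} = \frac{-8 + \frac{18}{5}}{4 - 1040} = - \frac{22}{5 \left(-1036\right)} = \left(- \frac{22}{5}\right) \left(- \frac{1}{1036}\right) = \frac{11}{2590}$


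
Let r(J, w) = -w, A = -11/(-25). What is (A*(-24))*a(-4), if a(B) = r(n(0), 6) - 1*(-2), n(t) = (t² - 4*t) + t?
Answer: 1056/25 ≈ 42.240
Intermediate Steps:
n(t) = t² - 3*t
A = 11/25 (A = -11*(-1/25) = 11/25 ≈ 0.44000)
a(B) = -4 (a(B) = -1*6 - 1*(-2) = -6 + 2 = -4)
(A*(-24))*a(-4) = ((11/25)*(-24))*(-4) = -264/25*(-4) = 1056/25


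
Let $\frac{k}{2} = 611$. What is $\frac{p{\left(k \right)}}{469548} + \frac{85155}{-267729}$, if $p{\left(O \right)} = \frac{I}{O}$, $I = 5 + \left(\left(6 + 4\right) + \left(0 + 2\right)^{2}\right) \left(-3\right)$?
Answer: $- \frac{2326709416793}{7315218826344} \approx -0.31806$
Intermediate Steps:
$k = 1222$ ($k = 2 \cdot 611 = 1222$)
$I = -37$ ($I = 5 + \left(10 + 2^{2}\right) \left(-3\right) = 5 + \left(10 + 4\right) \left(-3\right) = 5 + 14 \left(-3\right) = 5 - 42 = -37$)
$p{\left(O \right)} = - \frac{37}{O}$
$\frac{p{\left(k \right)}}{469548} + \frac{85155}{-267729} = \frac{\left(-37\right) \frac{1}{1222}}{469548} + \frac{85155}{-267729} = \left(-37\right) \frac{1}{1222} \cdot \frac{1}{469548} + 85155 \left(- \frac{1}{267729}\right) = \left(- \frac{37}{1222}\right) \frac{1}{469548} - \frac{4055}{12749} = - \frac{37}{573787656} - \frac{4055}{12749} = - \frac{2326709416793}{7315218826344}$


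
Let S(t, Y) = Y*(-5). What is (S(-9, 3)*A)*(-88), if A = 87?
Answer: 114840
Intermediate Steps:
S(t, Y) = -5*Y
(S(-9, 3)*A)*(-88) = (-5*3*87)*(-88) = -15*87*(-88) = -1305*(-88) = 114840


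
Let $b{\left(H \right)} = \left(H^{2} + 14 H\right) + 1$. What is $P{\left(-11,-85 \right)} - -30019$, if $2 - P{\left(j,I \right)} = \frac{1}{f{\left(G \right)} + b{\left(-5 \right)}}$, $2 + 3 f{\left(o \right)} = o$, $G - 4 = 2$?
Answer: $\frac{3842691}{128} \approx 30021.0$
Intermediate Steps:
$G = 6$ ($G = 4 + 2 = 6$)
$b{\left(H \right)} = 1 + H^{2} + 14 H$
$f{\left(o \right)} = - \frac{2}{3} + \frac{o}{3}$
$P{\left(j,I \right)} = \frac{259}{128}$ ($P{\left(j,I \right)} = 2 - \frac{1}{\left(- \frac{2}{3} + \frac{1}{3} \cdot 6\right) + \left(1 + \left(-5\right)^{2} + 14 \left(-5\right)\right)} = 2 - \frac{1}{\left(- \frac{2}{3} + 2\right) + \left(1 + 25 - 70\right)} = 2 - \frac{1}{\frac{4}{3} - 44} = 2 - \frac{1}{- \frac{128}{3}} = 2 - - \frac{3}{128} = 2 + \frac{3}{128} = \frac{259}{128}$)
$P{\left(-11,-85 \right)} - -30019 = \frac{259}{128} - -30019 = \frac{259}{128} + 30019 = \frac{3842691}{128}$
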